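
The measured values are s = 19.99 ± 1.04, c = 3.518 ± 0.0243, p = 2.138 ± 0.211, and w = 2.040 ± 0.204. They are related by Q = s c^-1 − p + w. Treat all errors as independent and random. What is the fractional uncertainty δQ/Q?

0.0749

Let h = s·c^-1 = 5.682. δh/h = √((1·δs/s)² + (-1·δc/c)²) = √(0.00271 + 4.77e-05) = 0.0525, so δh = 0.298.
Q = h − p + w: δQ = √(δh² + δp² + δw²) = √(0.0889 + 0.0445 + 0.0416) = 0.418
Q = 5.584, so δQ/Q = 0.418/5.584 = 0.0749.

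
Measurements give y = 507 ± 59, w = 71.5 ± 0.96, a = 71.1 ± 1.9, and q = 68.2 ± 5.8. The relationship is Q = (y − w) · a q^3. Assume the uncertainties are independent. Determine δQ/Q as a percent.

29.0%

Let u = y − w = 436. δu = √(δy² + δw²) = √(3480 + 0.922) = 59.0, so δu/u = 0.135.
Q is then a monomial in u, a, q:
δQ/Q = √((δu/u)² + (1·δa/a)² + (3·δq/q)²) = √(0.0184 + 0.000714 + 0.0651) = 0.290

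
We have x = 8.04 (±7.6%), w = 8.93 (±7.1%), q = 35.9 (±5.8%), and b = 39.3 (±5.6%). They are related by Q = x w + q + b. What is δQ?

8.06

Let p = x·w = 71.8. δp/p = √((1·δx/x)² + (1·δw/w)²) = √(0.00578 + 0.00504) = 0.104, so δp = 7.47.
Q = p + q + b: δQ = √(δp² + δq² + δb²) = √(55.8 + 4.34 + 4.84) = 8.06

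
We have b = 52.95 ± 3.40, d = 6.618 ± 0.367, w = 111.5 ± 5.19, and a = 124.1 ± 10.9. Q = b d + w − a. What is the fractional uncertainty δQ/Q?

0.0950

Let p = b·d = 350.4. δp/p = √((1·δb/b)² + (1·δd/d)²) = √(0.00412 + 0.00308) = 0.0848, so δp = 29.7.
Q = p + w − a: δQ = √(δp² + δw² + δa²) = √(884 + 26.9 + 119) = 32.1
Q = 337.8, so δQ/Q = 32.1/337.8 = 0.0950.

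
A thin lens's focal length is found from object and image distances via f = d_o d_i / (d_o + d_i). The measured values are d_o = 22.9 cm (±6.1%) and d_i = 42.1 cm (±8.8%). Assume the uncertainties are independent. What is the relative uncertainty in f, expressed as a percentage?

∂f/∂d_o = (d_i/(d_o+d_i))² = 0.420;  ∂f/∂d_i = (d_o/(d_o+d_i))² = 0.124
δf = √((∂f/∂d_o · δd_o)² + (∂f/∂d_i · δd_i)²) = √(0.343 + 0.211) = 0.745 cm
f = 14.8 cm, so δf/f = 0.745/14.8 = 0.0502.

5.02%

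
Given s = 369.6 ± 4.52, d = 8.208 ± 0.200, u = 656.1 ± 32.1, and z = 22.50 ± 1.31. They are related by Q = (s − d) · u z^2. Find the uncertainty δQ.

Let w = s − d = 361.4. δw = √(δs² + δd²) = √(20.4 + 0.0400) = 4.52, so δw/w = 0.0125.
Q is then a monomial in w, u, z:
δQ/Q = √((δw/w)² + (1·δu/u)² + (2·δz/z)²) = √(0.000157 + 0.00239 + 0.0136) = 0.127
Q = 1.2e+08, so δQ = 0.127 × 1.2e+08 = 1.52e+07.

1.52e+07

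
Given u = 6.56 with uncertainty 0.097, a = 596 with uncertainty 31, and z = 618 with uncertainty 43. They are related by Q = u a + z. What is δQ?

Let p = u·a = 3910. δp/p = √((1·δu/u)² + (1·δa/a)²) = √(0.000219 + 0.00271) = 0.0541, so δp = 211.
Q = p + z: δQ = √(δp² + δz²) = √(44700 + 1850) = 216

216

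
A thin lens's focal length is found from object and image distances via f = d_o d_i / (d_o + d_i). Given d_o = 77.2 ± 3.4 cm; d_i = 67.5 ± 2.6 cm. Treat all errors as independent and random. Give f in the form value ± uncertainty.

∂f/∂d_o = (d_i/(d_o+d_i))² = 0.218;  ∂f/∂d_i = (d_o/(d_o+d_i))² = 0.285
δf = √((∂f/∂d_o · δd_o)² + (∂f/∂d_i · δd_i)²) = √(0.547 + 0.548) = 1.05 cm
f = 36.0 cm.

36.0 ± 1.05 cm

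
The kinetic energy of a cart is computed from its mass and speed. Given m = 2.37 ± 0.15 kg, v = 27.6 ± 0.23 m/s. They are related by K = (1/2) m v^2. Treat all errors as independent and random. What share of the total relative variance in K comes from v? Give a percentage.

(δK/K)² = (1·δm/m)² + (2·δv/v)²
  m term: (1×0.0633)² = 0.00401
  v term: (2×0.00833)² = 0.000278
Total = 0.00428. Share from v = 0.000278/0.00428 = 0.0648.

6.48%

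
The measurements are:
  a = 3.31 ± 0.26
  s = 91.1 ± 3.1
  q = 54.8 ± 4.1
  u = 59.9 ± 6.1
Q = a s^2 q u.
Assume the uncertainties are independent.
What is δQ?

1.48e+07

Products/powers → add relative errors in quadrature, weighted by exponent:
  (1·δa/a)² = (1×0.0785)² = 0.00617;  (2·δs/s)² = (2×0.0340)² = 0.00463;  (1·δq/q)² = (1×0.0748)² = 0.00560;  (1·δu/u)² = (1×0.102)² = 0.0104
δQ/Q = √(0.0268) = 0.164
Q = 9.02e+07, so δQ = 0.164 × 9.02e+07 = 1.48e+07.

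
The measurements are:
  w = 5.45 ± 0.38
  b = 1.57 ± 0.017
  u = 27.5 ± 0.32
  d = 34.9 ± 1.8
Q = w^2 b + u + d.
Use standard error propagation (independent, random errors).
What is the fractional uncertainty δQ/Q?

Let p = w^2·b = 46.6. δp/p = √((2·δw/w)² + (1·δb/b)²) = √(0.0194 + 0.000117) = 0.140, so δp = 6.52.
Q = p + u + d: δQ = √(δp² + δu² + δd²) = √(42.5 + 0.102 + 3.24) = 6.77
Q = 109, so δQ/Q = 6.77/109 = 0.0621.

0.0621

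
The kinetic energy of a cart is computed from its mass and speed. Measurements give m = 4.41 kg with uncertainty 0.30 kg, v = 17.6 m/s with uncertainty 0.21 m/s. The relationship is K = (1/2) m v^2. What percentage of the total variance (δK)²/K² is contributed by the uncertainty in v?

11.0%

(δK/K)² = (1·δm/m)² + (2·δv/v)²
  m term: (1×0.0680)² = 0.00463
  v term: (2×0.0119)² = 0.000569
Total = 0.00520. Share from v = 0.000569/0.00520 = 0.110.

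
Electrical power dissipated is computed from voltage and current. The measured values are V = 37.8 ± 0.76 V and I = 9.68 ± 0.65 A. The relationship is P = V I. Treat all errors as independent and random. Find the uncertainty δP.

25.6 W

Relative error in a monomial: (δP/P)² = Σ (nᵢ · δxᵢ/xᵢ)².
  (1·δV/V)² = (1×0.0201)² = 0.000404;  (1·δI/I)² = (1×0.0671)² = 0.00451
δP/P = √(0.00491) = 0.0701
P = 366 W, so δP = 0.0701 × 366 = 25.6 W.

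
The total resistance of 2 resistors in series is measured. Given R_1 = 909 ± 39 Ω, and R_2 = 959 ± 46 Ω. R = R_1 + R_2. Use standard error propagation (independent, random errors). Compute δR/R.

0.0323

Absolute uncertainties add in quadrature for a linear combination:
  (δR_1)² = 1520;  (δR_2)² = 2120
δR = √(3640) = 60.3 Ω
R = 1870 Ω, so δR/R = 60.3/1870 = 0.0323.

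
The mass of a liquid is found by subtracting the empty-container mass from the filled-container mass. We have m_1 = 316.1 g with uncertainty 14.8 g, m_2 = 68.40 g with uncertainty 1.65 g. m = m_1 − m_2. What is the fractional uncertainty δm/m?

0.0601

For a sum/difference, combine absolute errors in quadrature:
  (δm_1)² = 219;  (δm_2)² = 2.72
δm = √(222) = 14.9 g
m = 247.7 g, so δm/m = 14.9/247.7 = 0.0601.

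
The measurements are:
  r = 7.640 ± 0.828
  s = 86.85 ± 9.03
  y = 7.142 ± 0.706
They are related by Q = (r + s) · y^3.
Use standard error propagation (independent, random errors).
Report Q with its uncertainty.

34420 ± 10700

Let u = r + s = 94.49. δu = √(δr² + δs²) = √(0.686 + 81.5) = 9.07, so δu/u = 0.0960.
Q is then a monomial in u, y:
δQ/Q = √((δu/u)² + (3·δy/y)²) = √(0.00921 + 0.0879) = 0.312
Q = 34420, so δQ = 0.312 × 34420 = 10700.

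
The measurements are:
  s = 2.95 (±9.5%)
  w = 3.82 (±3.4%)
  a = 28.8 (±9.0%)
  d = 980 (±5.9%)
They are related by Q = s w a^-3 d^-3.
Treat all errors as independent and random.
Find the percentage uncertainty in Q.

33.8%

For a monomial Q ∝ s, w, a^-3, d^-3, fractional errors add in quadrature:
  (1·δs/s)² = (1×0.0950)² = 0.00902;  (1·δw/w)² = (1×0.0340)² = 0.00116;  (-3·δa/a)² = (-3×0.0900)² = 0.0729;  (-3·δd/d)² = (-3×0.0590)² = 0.0313
δQ/Q = √(0.114) = 0.338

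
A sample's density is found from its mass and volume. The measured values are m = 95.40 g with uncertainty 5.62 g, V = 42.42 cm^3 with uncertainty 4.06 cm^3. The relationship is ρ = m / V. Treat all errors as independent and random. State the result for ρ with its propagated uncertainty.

Products/powers → add relative errors in quadrature, weighted by exponent:
  (1·δm/m)² = (1×0.0589)² = 0.00347;  (-1·δV/V)² = (-1×0.0957)² = 0.00916
δρ/ρ = √(0.0126) = 0.112
ρ = 2.249 g/cm^3, so δρ = 0.112 × 2.249 = 0.253 g/cm^3.

2.249 ± 0.253 g/cm^3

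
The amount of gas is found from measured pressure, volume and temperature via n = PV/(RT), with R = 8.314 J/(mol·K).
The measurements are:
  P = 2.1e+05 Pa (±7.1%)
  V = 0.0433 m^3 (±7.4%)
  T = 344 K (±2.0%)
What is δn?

For a monomial n ∝ P, V, T^-1, fractional errors add in quadrature:
  (1·δP/P)² = (1×0.0710)² = 0.00504;  (1·δV/V)² = (1×0.0740)² = 0.00548;  (-1·δT/T)² = (-1×0.0200)² = 0.000400
δn/n = √(0.0109) = 0.104
n = 3.18 mol, so δn = 0.104 × 3.18 = 0.332 mol.

0.332 mol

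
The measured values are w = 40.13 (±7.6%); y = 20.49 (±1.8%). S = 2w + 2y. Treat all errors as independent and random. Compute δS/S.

0.0507

Absolute uncertainties add in quadrature for a linear combination:
  (2·δw)² = 37.2;  (2·δy)² = 0.544
δS = √(37.8) = 6.14
S = 121.2, so δS/S = 6.14/121.2 = 0.0507.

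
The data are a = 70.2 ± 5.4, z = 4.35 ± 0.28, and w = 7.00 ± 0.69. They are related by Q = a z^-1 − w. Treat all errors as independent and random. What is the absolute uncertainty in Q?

Let p = a·z^-1 = 16.1. δp/p = √((1·δa/a)² + (-1·δz/z)²) = √(0.00592 + 0.00414) = 0.100, so δp = 1.62.
Q = p − w: δQ = √(δp² + δw²) = √(2.62 + 0.476) = 1.76

1.76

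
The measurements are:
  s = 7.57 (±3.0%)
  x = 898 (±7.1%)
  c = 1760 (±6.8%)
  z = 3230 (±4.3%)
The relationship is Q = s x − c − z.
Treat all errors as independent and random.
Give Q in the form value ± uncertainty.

Let p = s·x = 6800. δp/p = √((1·δs/s)² + (1·δx/x)²) = √(0.000900 + 0.00504) = 0.0771, so δp = 524.
Q = p − c − z: δQ = √(δp² + δc² + δz²) = √(2.75e+05 + 14300 + 19300) = 555
Q = 1810.

1810 ± 555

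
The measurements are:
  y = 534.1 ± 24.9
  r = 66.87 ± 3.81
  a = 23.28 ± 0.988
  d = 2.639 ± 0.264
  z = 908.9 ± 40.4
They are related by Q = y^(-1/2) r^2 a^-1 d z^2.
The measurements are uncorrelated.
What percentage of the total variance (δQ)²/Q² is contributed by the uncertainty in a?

(δQ/Q)² = (−½·δy/y)² + (2·δr/r)² + (-1·δa/a)² + (1·δd/d)² + (2·δz/z)²
  y term: (-0.5×0.0466)² = 0.000543
  r term: (2×0.0570)² = 0.0130
  a term: (-1×0.0424)² = 0.00180
  d term: (1×0.100)² = 0.0100
  z term: (2×0.0444)² = 0.00790
Total = 0.0332. Share from a = 0.00180/0.0332 = 0.0542.

5.42%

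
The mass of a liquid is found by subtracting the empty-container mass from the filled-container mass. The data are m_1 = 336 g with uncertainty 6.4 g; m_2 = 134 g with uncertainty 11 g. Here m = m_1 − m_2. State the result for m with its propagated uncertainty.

202 ± 12.7 g

Sums and differences: (δm)² = Σ (cᵢ δxᵢ)².
  (δm_1)² = 41.0;  (δm_2)² = 121
δm = √(162) = 12.7 g
m = 202 g.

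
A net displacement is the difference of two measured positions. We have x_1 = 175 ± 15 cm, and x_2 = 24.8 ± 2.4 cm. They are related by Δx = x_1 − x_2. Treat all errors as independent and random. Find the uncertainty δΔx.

Each term contributes (cᵢ δxᵢ)² to (δΔx)²:
  (δx_1)² = 225;  (δx_2)² = 5.76
δΔx = √(231) = 15.2 cm

15.2 cm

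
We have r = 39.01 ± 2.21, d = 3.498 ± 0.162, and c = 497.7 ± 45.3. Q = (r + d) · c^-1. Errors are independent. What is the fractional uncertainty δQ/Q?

0.105

Let u = r + d = 42.51. δu = √(δr² + δd²) = √(4.88 + 0.0262) = 2.22, so δu/u = 0.0521.
Q is then a monomial in u, c:
δQ/Q = √((δu/u)² + (-1·δc/c)²) = √(0.00272 + 0.00828) = 0.105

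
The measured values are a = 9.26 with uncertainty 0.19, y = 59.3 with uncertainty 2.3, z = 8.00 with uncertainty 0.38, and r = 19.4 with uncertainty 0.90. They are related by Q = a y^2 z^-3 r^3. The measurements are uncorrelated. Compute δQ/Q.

For a monomial Q ∝ a, y^2, z^-3, r^3, fractional errors add in quadrature:
  (1·δa/a)² = (1×0.0205)² = 0.000421;  (2·δy/y)² = (2×0.0388)² = 0.00602;  (-3·δz/z)² = (-3×0.0475)² = 0.0203;  (3·δr/r)² = (3×0.0464)² = 0.0194
δQ/Q = √(0.0461) = 0.215

0.215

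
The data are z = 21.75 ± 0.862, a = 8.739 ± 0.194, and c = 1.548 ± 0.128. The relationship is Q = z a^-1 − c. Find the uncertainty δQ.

0.171

Let p = z·a^-1 = 2.489. δp/p = √((1·δz/z)² + (-1·δa/a)²) = √(0.00157 + 0.000493) = 0.0454, so δp = 0.113.
Q = p − c: δQ = √(δp² + δc²) = √(0.0128 + 0.0164) = 0.171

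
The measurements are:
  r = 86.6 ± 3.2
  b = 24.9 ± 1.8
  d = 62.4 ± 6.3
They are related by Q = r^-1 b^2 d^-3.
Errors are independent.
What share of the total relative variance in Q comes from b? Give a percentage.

(δQ/Q)² = (-1·δr/r)² + (2·δb/b)² + (-3·δd/d)²
  r term: (-1×0.0370)² = 0.00137
  b term: (2×0.0723)² = 0.0209
  d term: (-3×0.101)² = 0.0917
Total = 0.114. Share from b = 0.0209/0.114 = 0.183.

18.3%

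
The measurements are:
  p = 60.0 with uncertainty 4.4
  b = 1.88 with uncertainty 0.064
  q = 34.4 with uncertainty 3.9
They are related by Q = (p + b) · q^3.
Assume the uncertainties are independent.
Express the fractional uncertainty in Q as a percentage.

Let u = p + b = 61.9. δu = √(δp² + δb²) = √(19.4 + 0.00410) = 4.40, so δu/u = 0.0711.
Q is then a monomial in u, q:
δQ/Q = √((δu/u)² + (3·δq/q)²) = √(0.00506 + 0.116) = 0.347

34.7%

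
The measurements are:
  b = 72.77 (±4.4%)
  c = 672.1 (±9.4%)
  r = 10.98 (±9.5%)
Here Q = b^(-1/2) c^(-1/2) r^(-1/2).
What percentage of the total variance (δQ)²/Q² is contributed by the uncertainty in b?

(δQ/Q)² = (−½·δb/b)² + (−½·δc/c)² + (−½·δr/r)²
  b term: (-0.5×0.0440)² = 0.000484
  c term: (-0.5×0.0940)² = 0.00221
  r term: (-0.5×0.0950)² = 0.00226
Total = 0.00495. Share from b = 0.000484/0.00495 = 0.0978.

9.78%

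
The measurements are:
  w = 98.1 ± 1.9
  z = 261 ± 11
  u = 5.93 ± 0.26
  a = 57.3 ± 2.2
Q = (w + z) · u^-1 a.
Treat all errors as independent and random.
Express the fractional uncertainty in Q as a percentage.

Let h = w + z = 359. δh = √(δw² + δz²) = √(3.61 + 121) = 11.2, so δh/h = 0.0311.
Q is then a monomial in h, u, a:
δQ/Q = √((δh/h)² + (-1·δu/u)² + (1·δa/a)²) = √(0.000966 + 0.00192 + 0.00147) = 0.0661

6.61%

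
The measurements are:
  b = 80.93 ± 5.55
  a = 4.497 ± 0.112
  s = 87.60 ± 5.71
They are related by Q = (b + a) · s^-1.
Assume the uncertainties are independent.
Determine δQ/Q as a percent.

Let u = b + a = 85.43. δu = √(δb² + δa²) = √(30.8 + 0.0125) = 5.55, so δu/u = 0.0650.
Q is then a monomial in u, s:
δQ/Q = √((δu/u)² + (-1·δs/s)²) = √(0.00422 + 0.00425) = 0.0920

9.20%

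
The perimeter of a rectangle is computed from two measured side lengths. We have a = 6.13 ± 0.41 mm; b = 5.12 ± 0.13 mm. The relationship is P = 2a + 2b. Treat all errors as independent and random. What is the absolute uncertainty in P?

0.860 mm

For a sum/difference, combine absolute errors in quadrature:
  (2·δa)² = 0.672;  (2·δb)² = 0.0676
δP = √(0.740) = 0.860 mm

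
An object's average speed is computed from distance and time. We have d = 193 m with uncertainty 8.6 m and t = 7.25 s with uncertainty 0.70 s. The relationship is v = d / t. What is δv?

Each factor contributes (exponent × relative error)² to (δv/v)²:
  (1·δd/d)² = (1×0.0446)² = 0.00199;  (-1·δt/t)² = (-1×0.0966)² = 0.00932
δv/v = √(0.0113) = 0.106
v = 26.6 m/s, so δv = 0.106 × 26.6 = 2.83 m/s.

2.83 m/s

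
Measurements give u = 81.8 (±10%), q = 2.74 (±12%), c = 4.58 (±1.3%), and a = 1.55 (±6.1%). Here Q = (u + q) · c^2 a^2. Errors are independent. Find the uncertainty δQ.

Let w = u + q = 84.5. δw = √(δu² + δq²) = √(66.9 + 0.108) = 8.19, so δw/w = 0.0968.
Q is then a monomial in w, c, a:
δQ/Q = √((δw/w)² + (2·δc/c)² + (2·δa/a)²) = √(0.00938 + 0.000676 + 0.0149) = 0.158
Q = 4260, so δQ = 0.158 × 4260 = 673.

673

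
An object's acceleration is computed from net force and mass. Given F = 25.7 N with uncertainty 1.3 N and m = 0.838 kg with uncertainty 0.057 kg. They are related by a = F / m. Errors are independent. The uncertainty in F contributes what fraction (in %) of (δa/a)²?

35.6%

(δa/a)² = (1·δF/F)² + (-1·δm/m)²
  F term: (1×0.0506)² = 0.00256
  m term: (-1×0.0680)² = 0.00463
Total = 0.00719. Share from F = 0.00256/0.00719 = 0.356.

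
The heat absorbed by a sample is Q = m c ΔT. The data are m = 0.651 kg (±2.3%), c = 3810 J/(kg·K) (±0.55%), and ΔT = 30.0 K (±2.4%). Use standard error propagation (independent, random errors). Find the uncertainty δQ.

For a monomial Q ∝ m, c, ΔT, fractional errors add in quadrature:
  (1·δm/m)² = (1×0.0230)² = 0.000529;  (1·δc/c)² = (1×0.00550)² = 3.03e-05;  (1·δΔT/ΔT)² = (1×0.0240)² = 0.000576
δQ/Q = √(0.00114) = 0.0337
Q = 74400 J, so δQ = 0.0337 × 74400 = 2510 J.

2510 J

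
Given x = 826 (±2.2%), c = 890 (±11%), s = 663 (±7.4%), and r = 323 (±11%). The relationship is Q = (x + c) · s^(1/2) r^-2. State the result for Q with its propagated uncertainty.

0.424 ± 0.0976

Let u = x + c = 1720. δu = √(δx² + δc²) = √(330 + 9580) = 99.6, so δu/u = 0.0580.
Q is then a monomial in u, s, r:
δQ/Q = √((δu/u)² + (½·δs/s)² + (-2·δr/r)²) = √(0.00337 + 0.00137 + 0.0484) = 0.231
Q = 0.424, so δQ = 0.231 × 0.424 = 0.0976.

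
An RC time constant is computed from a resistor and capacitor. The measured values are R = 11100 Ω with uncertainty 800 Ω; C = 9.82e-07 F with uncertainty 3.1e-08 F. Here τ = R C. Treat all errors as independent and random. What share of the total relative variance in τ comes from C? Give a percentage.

16.1%

(δτ/τ)² = (1·δR/R)² + (1·δC/C)²
  R term: (1×0.0721)² = 0.00519
  C term: (1×0.0316)² = 0.000997
Total = 0.00619. Share from C = 0.000997/0.00619 = 0.161.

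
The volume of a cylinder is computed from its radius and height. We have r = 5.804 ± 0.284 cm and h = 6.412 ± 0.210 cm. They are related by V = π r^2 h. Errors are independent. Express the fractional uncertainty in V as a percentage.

Each factor contributes (exponent × relative error)² to (δV/V)²:
  (2·δr/r)² = (2×0.0489)² = 0.00958;  (1·δh/h)² = (1×0.0328)² = 0.00107
δV/V = √(0.0106) = 0.103

10.3%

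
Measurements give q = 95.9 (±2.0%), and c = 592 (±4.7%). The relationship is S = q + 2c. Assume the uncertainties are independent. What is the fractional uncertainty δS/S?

0.0435

Sums and differences: (δS)² = Σ (cᵢ δxᵢ)².
  (δq)² = 3.68;  (2·δc)² = 3100
δS = √(3100) = 55.7
S = 1280, so δS/S = 55.7/1280 = 0.0435.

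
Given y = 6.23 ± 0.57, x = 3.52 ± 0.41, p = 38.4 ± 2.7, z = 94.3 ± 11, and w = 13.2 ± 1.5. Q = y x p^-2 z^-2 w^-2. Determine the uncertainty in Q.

For a monomial Q ∝ y, x, p^-2, z^-2, w^-2, fractional errors add in quadrature:
  (1·δy/y)² = (1×0.0915)² = 0.00837;  (1·δx/x)² = (1×0.116)² = 0.0136;  (-2·δp/p)² = (-2×0.0703)² = 0.0198;  (-2·δz/z)² = (-2×0.117)² = 0.0544;  (-2·δw/w)² = (-2×0.114)² = 0.0517
δQ/Q = √(0.148) = 0.384
Q = 9.6e-09, so δQ = 0.384 × 9.6e-09 = 3.69e-09.

3.69e-09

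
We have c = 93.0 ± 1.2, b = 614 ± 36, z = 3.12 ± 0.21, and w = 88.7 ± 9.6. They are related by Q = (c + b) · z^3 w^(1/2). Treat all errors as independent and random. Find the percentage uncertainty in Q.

Let u = c + b = 707. δu = √(δc² + δb²) = √(1.44 + 1300) = 36.0, so δu/u = 0.0509.
Q is then a monomial in u, z, w:
δQ/Q = √((δu/u)² + (3·δz/z)² + (½·δw/w)²) = √(0.00260 + 0.0408 + 0.00293) = 0.215

21.5%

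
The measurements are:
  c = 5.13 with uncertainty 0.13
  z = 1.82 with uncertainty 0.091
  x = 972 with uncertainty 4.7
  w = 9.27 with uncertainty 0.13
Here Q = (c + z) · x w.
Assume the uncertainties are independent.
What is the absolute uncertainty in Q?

1710

Let u = c + z = 6.95. δu = √(δc² + δz²) = √(0.0169 + 0.00828) = 0.159, so δu/u = 0.0228.
Q is then a monomial in u, x, w:
δQ/Q = √((δu/u)² + (1·δx/x)² + (1·δw/w)²) = √(0.000521 + 2.34e-05 + 0.000197) = 0.0272
Q = 62600, so δQ = 0.0272 × 62600 = 1710.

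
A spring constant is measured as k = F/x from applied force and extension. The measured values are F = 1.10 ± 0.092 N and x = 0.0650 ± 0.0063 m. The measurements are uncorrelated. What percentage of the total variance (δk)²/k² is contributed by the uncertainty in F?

42.7%

(δk/k)² = (1·δF/F)² + (-1·δx/x)²
  F term: (1×0.0836)² = 0.00700
  x term: (-1×0.0969)² = 0.00939
Total = 0.0164. Share from F = 0.00700/0.0164 = 0.427.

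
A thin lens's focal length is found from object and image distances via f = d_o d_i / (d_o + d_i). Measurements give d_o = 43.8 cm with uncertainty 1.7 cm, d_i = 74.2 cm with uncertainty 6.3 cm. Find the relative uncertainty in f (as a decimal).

0.0399

∂f/∂d_o = (d_i/(d_o+d_i))² = 0.395;  ∂f/∂d_i = (d_o/(d_o+d_i))² = 0.138
δf = √((∂f/∂d_o · δd_o)² + (∂f/∂d_i · δd_i)²) = √(0.452 + 0.753) = 1.10 cm
f = 27.5 cm, so δf/f = 1.10/27.5 = 0.0399.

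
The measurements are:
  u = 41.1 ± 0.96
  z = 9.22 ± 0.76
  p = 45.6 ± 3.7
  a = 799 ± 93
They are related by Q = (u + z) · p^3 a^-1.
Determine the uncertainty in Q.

1620

Let w = u + z = 50.3. δw = √(δu² + δz²) = √(0.922 + 0.578) = 1.22, so δw/w = 0.0243.
Q is then a monomial in w, p, a:
δQ/Q = √((δw/w)² + (3·δp/p)² + (-1·δa/a)²) = √(0.000592 + 0.0593 + 0.0135) = 0.271
Q = 5970, so δQ = 0.271 × 5970 = 1620.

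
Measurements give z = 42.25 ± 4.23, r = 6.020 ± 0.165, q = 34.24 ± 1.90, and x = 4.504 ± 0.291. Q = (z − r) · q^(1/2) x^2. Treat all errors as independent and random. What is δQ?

Let u = z − r = 36.23. δu = √(δz² + δr²) = √(17.9 + 0.0272) = 4.23, so δu/u = 0.117.
Q is then a monomial in u, q, x:
δQ/Q = √((δu/u)² + (½·δq/q)² + (2·δx/x)²) = √(0.0137 + 0.000770 + 0.0167) = 0.176
Q = 4301, so δQ = 0.176 × 4301 = 759.

759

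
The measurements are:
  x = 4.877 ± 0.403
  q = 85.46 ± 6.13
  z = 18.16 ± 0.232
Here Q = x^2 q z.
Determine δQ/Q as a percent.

18.1%

Q is a product of powers, so relative uncertainties combine in quadrature:
  (2·δx/x)² = (2×0.0826)² = 0.0273;  (1·δq/q)² = (1×0.0717)² = 0.00515;  (1·δz/z)² = (1×0.0128)² = 0.000163
δQ/Q = √(0.0326) = 0.181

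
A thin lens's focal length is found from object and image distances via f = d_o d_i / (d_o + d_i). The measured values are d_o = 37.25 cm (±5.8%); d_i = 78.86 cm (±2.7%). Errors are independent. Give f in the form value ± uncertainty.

∂f/∂d_o = (d_i/(d_o+d_i))² = 0.461;  ∂f/∂d_i = (d_o/(d_o+d_i))² = 0.103
δf = √((∂f/∂d_o · δd_o)² + (∂f/∂d_i · δd_i)²) = √(0.993 + 0.0480) = 1.02 cm
f = 25.30 cm.

25.30 ± 1.02 cm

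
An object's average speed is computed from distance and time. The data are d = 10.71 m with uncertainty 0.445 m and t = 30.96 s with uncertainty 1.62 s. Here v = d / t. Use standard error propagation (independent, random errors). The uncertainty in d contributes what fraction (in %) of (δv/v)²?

(δv/v)² = (1·δd/d)² + (-1·δt/t)²
  d term: (1×0.0415)² = 0.00173
  t term: (-1×0.0523)² = 0.00274
Total = 0.00446. Share from d = 0.00173/0.00446 = 0.387.

38.7%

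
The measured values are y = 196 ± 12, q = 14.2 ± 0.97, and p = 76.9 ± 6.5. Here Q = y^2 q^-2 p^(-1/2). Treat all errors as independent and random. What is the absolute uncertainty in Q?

4.09

Q is a product of powers, so relative uncertainties combine in quadrature:
  (2·δy/y)² = (2×0.0612)² = 0.0150;  (-2·δq/q)² = (-2×0.0683)² = 0.0187;  (−½·δp/p)² = (-0.5×0.0845)² = 0.00179
δQ/Q = √(0.0354) = 0.188
Q = 21.7, so δQ = 0.188 × 21.7 = 4.09.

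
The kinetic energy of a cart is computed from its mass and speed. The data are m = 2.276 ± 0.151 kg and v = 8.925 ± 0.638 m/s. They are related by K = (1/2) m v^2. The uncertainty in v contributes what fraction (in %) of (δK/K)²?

82.3%

(δK/K)² = (1·δm/m)² + (2·δv/v)²
  m term: (1×0.0663)² = 0.00440
  v term: (2×0.0715)² = 0.0204
Total = 0.0248. Share from v = 0.0204/0.0248 = 0.823.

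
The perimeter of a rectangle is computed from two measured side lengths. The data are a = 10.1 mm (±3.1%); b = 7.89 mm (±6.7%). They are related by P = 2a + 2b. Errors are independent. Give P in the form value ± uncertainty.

36.0 ± 1.23 mm

For a sum/difference, combine absolute errors in quadrature:
  (2·δa)² = 0.392;  (2·δb)² = 1.12
δP = √(1.51) = 1.23 mm
P = 36.0 mm.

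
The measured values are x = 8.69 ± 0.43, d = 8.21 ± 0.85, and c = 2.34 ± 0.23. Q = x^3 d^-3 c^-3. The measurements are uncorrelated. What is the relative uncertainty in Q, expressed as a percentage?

45.3%

For a monomial Q ∝ x^3, d^-3, c^-3, fractional errors add in quadrature:
  (3·δx/x)² = (3×0.0495)² = 0.0220;  (-3·δd/d)² = (-3×0.104)² = 0.0965;  (-3·δc/c)² = (-3×0.0983)² = 0.0869
δQ/Q = √(0.205) = 0.453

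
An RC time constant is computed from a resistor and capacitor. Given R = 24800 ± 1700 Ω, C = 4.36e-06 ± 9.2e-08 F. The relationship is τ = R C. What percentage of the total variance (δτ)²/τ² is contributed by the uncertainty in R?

(δτ/τ)² = (1·δR/R)² + (1·δC/C)²
  R term: (1×0.0685)² = 0.00470
  C term: (1×0.0211)² = 0.000445
Total = 0.00514. Share from R = 0.00470/0.00514 = 0.913.

91.3%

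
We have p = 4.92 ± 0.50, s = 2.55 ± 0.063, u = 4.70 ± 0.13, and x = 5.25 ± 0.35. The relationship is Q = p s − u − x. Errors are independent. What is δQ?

1.36

Let w = p·s = 12.5. δw/w = √((1·δp/p)² + (1·δs/s)²) = √(0.0103 + 0.000610) = 0.105, so δw = 1.31.
Q = w − u − x: δQ = √(δw² + δu² + δx²) = √(1.72 + 0.0169 + 0.122) = 1.36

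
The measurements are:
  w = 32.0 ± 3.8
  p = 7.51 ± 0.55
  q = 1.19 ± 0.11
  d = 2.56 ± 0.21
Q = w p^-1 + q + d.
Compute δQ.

Let h = w·p^-1 = 4.26. δh/h = √((1·δw/w)² + (-1·δp/p)²) = √(0.0141 + 0.00536) = 0.140, so δh = 0.594.
Q = h + q + d: δQ = √(δh² + δq² + δd²) = √(0.353 + 0.0121 + 0.0441) = 0.640

0.640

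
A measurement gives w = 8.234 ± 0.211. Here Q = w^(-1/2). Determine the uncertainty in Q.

Q ∝ w^(-1/2), so δQ/Q = |−½| · δw/w = 0.5 × 0.0256 = 0.0128.
Q = 0.3485, so δQ = 0.0128 × 0.3485 = 0.00447.

0.00447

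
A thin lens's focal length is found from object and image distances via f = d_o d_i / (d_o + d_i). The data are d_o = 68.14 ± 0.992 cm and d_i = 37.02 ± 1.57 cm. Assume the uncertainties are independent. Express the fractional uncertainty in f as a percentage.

∂f/∂d_o = (d_i/(d_o+d_i))² = 0.124;  ∂f/∂d_i = (d_o/(d_o+d_i))² = 0.420
δf = √((∂f/∂d_o · δd_o)² + (∂f/∂d_i · δd_i)²) = √(0.0151 + 0.435) = 0.671 cm
f = 23.99 cm, so δf/f = 0.671/23.99 = 0.0280.

2.80%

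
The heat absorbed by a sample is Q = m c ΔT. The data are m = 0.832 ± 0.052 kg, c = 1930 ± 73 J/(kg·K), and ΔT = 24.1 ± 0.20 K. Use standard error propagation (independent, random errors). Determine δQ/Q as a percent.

Relative error in a monomial: (δQ/Q)² = Σ (nᵢ · δxᵢ/xᵢ)².
  (1·δm/m)² = (1×0.0625)² = 0.00391;  (1·δc/c)² = (1×0.0378)² = 0.00143;  (1·δΔT/ΔT)² = (1×0.00830)² = 6.89e-05
δQ/Q = √(0.00541) = 0.0735

7.35%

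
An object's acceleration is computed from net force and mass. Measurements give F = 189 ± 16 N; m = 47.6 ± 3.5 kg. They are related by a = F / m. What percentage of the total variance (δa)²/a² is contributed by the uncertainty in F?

57.0%

(δa/a)² = (1·δF/F)² + (-1·δm/m)²
  F term: (1×0.0847)² = 0.00717
  m term: (-1×0.0735)² = 0.00541
Total = 0.0126. Share from F = 0.00717/0.0126 = 0.570.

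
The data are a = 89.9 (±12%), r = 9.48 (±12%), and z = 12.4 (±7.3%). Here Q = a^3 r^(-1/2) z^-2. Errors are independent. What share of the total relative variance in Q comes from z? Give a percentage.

(δQ/Q)² = (3·δa/a)² + (−½·δr/r)² + (-2·δz/z)²
  a term: (3×0.120)² = 0.130
  r term: (-0.5×0.120)² = 0.00360
  z term: (-2×0.0730)² = 0.0213
Total = 0.155. Share from z = 0.0213/0.155 = 0.138.

13.8%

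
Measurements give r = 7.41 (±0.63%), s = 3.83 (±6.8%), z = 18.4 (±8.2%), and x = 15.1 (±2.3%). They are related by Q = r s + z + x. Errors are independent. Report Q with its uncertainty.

61.9 ± 2.48

Let p = r·s = 28.4. δp/p = √((1·δr/r)² + (1·δs/s)²) = √(3.97e-05 + 0.00462) = 0.0683, so δp = 1.94.
Q = p + z + x: δQ = √(δp² + δz² + δx²) = √(3.76 + 2.28 + 0.121) = 2.48
Q = 61.9.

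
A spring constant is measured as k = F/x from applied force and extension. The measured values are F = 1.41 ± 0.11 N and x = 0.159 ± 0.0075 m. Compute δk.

0.808 N/m

Relative error in a monomial: (δk/k)² = Σ (nᵢ · δxᵢ/xᵢ)².
  (1·δF/F)² = (1×0.0780)² = 0.00609;  (-1·δx/x)² = (-1×0.0472)² = 0.00222
δk/k = √(0.00831) = 0.0912
k = 8.87 N/m, so δk = 0.0912 × 8.87 = 0.808 N/m.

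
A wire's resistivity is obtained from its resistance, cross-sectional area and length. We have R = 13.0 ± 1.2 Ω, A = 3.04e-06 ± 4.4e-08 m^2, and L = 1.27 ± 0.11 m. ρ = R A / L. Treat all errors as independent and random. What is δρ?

Products/powers → add relative errors in quadrature, weighted by exponent:
  (1·δR/R)² = (1×0.0923)² = 0.00852;  (1·δA/A)² = (1×0.0145)² = 0.000209;  (-1·δL/L)² = (-1×0.0866)² = 0.00750
δρ/ρ = √(0.0162) = 0.127
ρ = 3.11e-05 Ω·m, so δρ = 0.127 × 3.11e-05 = 3.96e-06 Ω·m.

3.96e-06 Ω·m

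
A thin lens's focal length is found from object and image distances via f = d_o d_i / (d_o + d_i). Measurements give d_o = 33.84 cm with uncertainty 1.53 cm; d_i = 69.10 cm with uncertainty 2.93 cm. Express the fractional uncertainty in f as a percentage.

∂f/∂d_o = (d_i/(d_o+d_i))² = 0.451;  ∂f/∂d_i = (d_o/(d_o+d_i))² = 0.108
δf = √((∂f/∂d_o · δd_o)² + (∂f/∂d_i · δd_i)²) = √(0.475 + 0.100) = 0.759 cm
f = 22.72 cm, so δf/f = 0.759/22.72 = 0.0334.

3.34%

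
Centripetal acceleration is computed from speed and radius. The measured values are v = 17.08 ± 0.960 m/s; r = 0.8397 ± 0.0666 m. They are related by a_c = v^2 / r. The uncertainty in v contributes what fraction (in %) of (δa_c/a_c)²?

66.8%

(δa_c/a_c)² = (2·δv/v)² + (-1·δr/r)²
  v term: (2×0.0562)² = 0.0126
  r term: (-1×0.0793)² = 0.00629
Total = 0.0189. Share from v = 0.0126/0.0189 = 0.668.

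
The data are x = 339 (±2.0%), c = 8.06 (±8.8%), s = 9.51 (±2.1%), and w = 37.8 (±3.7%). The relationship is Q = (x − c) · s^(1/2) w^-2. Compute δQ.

Let u = x − c = 331. δu = √(δx² + δc²) = √(46.0 + 0.503) = 6.82, so δu/u = 0.0206.
Q is then a monomial in u, s, w:
δQ/Q = √((δu/u)² + (½·δs/s)² + (-2·δw/w)²) = √(0.000424 + 0.000110 + 0.00548) = 0.0775
Q = 0.714, so δQ = 0.0775 × 0.714 = 0.0554.

0.0554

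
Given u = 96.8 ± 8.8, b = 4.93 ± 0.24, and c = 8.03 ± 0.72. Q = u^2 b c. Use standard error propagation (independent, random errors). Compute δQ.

77300

Since Q is a product/quotient, work with relative uncertainties:
  (2·δu/u)² = (2×0.0909)² = 0.0331;  (1·δb/b)² = (1×0.0487)² = 0.00237;  (1·δc/c)² = (1×0.0897)² = 0.00804
δQ/Q = √(0.0435) = 0.208
Q = 3.71e+05, so δQ = 0.208 × 3.71e+05 = 77300.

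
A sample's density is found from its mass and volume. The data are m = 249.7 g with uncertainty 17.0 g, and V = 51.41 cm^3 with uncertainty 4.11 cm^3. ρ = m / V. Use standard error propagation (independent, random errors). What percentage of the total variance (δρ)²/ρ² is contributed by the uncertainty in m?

42.0%

(δρ/ρ)² = (1·δm/m)² + (-1·δV/V)²
  m term: (1×0.0681)² = 0.00464
  V term: (-1×0.0799)² = 0.00639
Total = 0.0110. Share from m = 0.00464/0.0110 = 0.420.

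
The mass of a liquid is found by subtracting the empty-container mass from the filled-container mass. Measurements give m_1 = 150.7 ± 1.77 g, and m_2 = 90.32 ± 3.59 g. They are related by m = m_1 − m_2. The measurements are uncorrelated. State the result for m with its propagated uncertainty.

Each term contributes (cᵢ δxᵢ)² to (δm)²:
  (δm_1)² = 3.13;  (δm_2)² = 12.9
δm = √(16.0) = 4.00 g
m = 60.38 g.

60.38 ± 4.00 g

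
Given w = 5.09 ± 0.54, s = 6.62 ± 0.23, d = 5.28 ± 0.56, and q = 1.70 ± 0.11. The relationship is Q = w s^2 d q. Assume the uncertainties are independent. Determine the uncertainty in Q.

Q is a product of powers, so relative uncertainties combine in quadrature:
  (1·δw/w)² = (1×0.106)² = 0.0113;  (2·δs/s)² = (2×0.0347)² = 0.00483;  (1·δd/d)² = (1×0.106)² = 0.0112;  (1·δq/q)² = (1×0.0647)² = 0.00419
δQ/Q = √(0.0315) = 0.178
Q = 2000, so δQ = 0.178 × 2000 = 355.

355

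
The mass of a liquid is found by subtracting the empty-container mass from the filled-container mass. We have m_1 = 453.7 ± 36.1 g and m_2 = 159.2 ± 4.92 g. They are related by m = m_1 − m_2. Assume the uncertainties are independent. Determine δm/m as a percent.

12.4%

Absolute uncertainties add in quadrature for a linear combination:
  (δm_1)² = 1300;  (δm_2)² = 24.2
δm = √(1330) = 36.4 g
m = 294.5 g, so δm/m = 36.4/294.5 = 0.124.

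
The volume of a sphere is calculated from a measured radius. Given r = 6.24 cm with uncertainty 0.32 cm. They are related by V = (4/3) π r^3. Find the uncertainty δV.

Products/powers → add relative errors in quadrature, weighted by exponent:
  (3·δr/r)² = (3×0.0513)² = 0.0237
δV/V = √(0.0237) = 0.154
V = 1020 cm^3, so δV = 0.154 × 1020 = 157 cm^3.

157 cm^3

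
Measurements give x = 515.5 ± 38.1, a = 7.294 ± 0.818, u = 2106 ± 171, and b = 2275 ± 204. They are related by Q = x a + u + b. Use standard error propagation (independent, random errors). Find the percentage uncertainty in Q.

Let p = x·a = 3760. δp/p = √((1·δx/x)² + (1·δa/a)²) = √(0.00546 + 0.0126) = 0.134, so δp = 505.
Q = p + u + b: δQ = √(δp² + δu² + δb²) = √(2.55e+05 + 29200 + 41600) = 571
Q = 8141, so δQ/Q = 571/8141 = 0.0701.

7.01%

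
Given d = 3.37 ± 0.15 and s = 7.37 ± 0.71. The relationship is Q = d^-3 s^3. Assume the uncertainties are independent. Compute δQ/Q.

0.318

For a monomial Q ∝ d^-3, s^3, fractional errors add in quadrature:
  (-3·δd/d)² = (-3×0.0445)² = 0.0178;  (3·δs/s)² = (3×0.0963)² = 0.0835
δQ/Q = √(0.101) = 0.318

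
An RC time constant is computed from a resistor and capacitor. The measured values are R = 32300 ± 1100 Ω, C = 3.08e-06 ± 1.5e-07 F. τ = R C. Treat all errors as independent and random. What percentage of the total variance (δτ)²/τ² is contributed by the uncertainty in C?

(δτ/τ)² = (1·δR/R)² + (1·δC/C)²
  R term: (1×0.0341)² = 0.00116
  C term: (1×0.0487)² = 0.00237
Total = 0.00353. Share from C = 0.00237/0.00353 = 0.672.

67.2%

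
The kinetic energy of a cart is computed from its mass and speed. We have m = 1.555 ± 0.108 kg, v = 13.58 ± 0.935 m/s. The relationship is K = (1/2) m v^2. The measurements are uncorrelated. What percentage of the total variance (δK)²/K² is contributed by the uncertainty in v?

(δK/K)² = (1·δm/m)² + (2·δv/v)²
  m term: (1×0.0695)² = 0.00482
  v term: (2×0.0689)² = 0.0190
Total = 0.0238. Share from v = 0.0190/0.0238 = 0.797.

79.7%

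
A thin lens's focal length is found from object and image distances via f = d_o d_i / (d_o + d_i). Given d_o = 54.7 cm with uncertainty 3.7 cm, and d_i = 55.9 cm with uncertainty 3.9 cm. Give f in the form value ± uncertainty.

∂f/∂d_o = (d_i/(d_o+d_i))² = 0.255;  ∂f/∂d_i = (d_o/(d_o+d_i))² = 0.245
δf = √((∂f/∂d_o · δd_o)² + (∂f/∂d_i · δd_i)²) = √(0.893 + 0.910) = 1.34 cm
f = 27.6 cm.

27.6 ± 1.34 cm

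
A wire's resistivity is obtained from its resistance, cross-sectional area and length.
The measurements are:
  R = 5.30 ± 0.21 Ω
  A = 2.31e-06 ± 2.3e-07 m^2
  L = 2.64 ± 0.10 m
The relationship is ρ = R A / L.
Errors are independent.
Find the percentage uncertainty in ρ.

Each factor contributes (exponent × relative error)² to (δρ/ρ)²:
  (1·δR/R)² = (1×0.0396)² = 0.00157;  (1·δA/A)² = (1×0.0996)² = 0.00991;  (-1·δL/L)² = (-1×0.0379)² = 0.00143
δρ/ρ = √(0.0129) = 0.114

11.4%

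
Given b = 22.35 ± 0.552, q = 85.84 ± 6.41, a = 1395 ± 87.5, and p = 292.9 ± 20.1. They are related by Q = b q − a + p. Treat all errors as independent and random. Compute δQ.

176

Let w = b·q = 1919. δw/w = √((1·δb/b)² + (1·δq/q)²) = √(0.000610 + 0.00558) = 0.0787, so δw = 151.
Q = w − a + p: δQ = √(δw² + δa² + δp²) = √(22800 + 7660 + 404) = 176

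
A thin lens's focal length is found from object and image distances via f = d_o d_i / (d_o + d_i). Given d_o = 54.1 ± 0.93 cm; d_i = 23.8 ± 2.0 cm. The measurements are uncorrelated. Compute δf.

0.969 cm

∂f/∂d_o = (d_i/(d_o+d_i))² = 0.0933;  ∂f/∂d_i = (d_o/(d_o+d_i))² = 0.482
δf = √((∂f/∂d_o · δd_o)² + (∂f/∂d_i · δd_i)²) = √(0.00754 + 0.930) = 0.969 cm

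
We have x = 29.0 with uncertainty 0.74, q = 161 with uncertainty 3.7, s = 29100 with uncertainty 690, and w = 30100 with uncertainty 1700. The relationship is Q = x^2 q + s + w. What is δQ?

Let p = x^2·q = 1.35e+05. δp/p = √((2·δx/x)² + (1·δq/q)²) = √(0.00260 + 0.000528) = 0.0560, so δp = 7580.
Q = p + s + w: δQ = √(δp² + δs² + δw²) = √(5.74e+07 + 4.76e+05 + 2.89e+06) = 7800

7800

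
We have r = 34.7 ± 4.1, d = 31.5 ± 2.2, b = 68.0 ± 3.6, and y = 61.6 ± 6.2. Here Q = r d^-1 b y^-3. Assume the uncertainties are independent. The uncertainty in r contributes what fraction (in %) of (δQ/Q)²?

12.4%

(δQ/Q)² = (1·δr/r)² + (-1·δd/d)² + (1·δb/b)² + (-3·δy/y)²
  r term: (1×0.118)² = 0.0140
  d term: (-1×0.0698)² = 0.00488
  b term: (1×0.0529)² = 0.00280
  y term: (-3×0.101)² = 0.0912
Total = 0.113. Share from r = 0.0140/0.113 = 0.124.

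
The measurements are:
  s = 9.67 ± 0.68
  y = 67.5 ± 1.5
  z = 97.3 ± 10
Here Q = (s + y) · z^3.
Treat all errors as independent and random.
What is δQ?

2.2e+07

Let u = s + y = 77.2. δu = √(δs² + δy²) = √(0.462 + 2.25) = 1.65, so δu/u = 0.0213.
Q is then a monomial in u, z:
δQ/Q = √((δu/u)² + (3·δz/z)²) = √(0.000455 + 0.0951) = 0.309
Q = 7.11e+07, so δQ = 0.309 × 7.11e+07 = 2.2e+07.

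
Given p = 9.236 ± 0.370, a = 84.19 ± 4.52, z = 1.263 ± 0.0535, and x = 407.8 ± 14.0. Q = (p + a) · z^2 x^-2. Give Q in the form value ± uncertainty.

Let u = p + a = 93.43. δu = √(δp² + δa²) = √(0.137 + 20.4) = 4.54, so δu/u = 0.0485.
Q is then a monomial in u, z, x:
δQ/Q = √((δu/u)² + (2·δz/z)² + (-2·δx/x)²) = √(0.00236 + 0.00718 + 0.00471) = 0.119
Q = 0.0008961, so δQ = 0.119 × 0.0008961 = 0.000107.

0.0008961 ± 0.000107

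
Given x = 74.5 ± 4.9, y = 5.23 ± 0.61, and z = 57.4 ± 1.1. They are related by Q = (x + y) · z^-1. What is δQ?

0.0900

Let u = x + y = 79.7. δu = √(δx² + δy²) = √(24.0 + 0.372) = 4.94, so δu/u = 0.0619.
Q is then a monomial in u, z:
δQ/Q = √((δu/u)² + (-1·δz/z)²) = √(0.00384 + 0.000367) = 0.0648
Q = 1.39, so δQ = 0.0648 × 1.39 = 0.0900.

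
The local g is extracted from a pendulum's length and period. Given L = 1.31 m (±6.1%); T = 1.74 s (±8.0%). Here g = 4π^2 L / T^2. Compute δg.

2.92 m/s^2

Relative error in a monomial: (δg/g)² = Σ (nᵢ · δxᵢ/xᵢ)².
  (1·δL/L)² = (1×0.0610)² = 0.00372;  (-2·δT/T)² = (-2×0.0800)² = 0.0256
δg/g = √(0.0293) = 0.171
g = 17.1 m/s^2, so δg = 0.171 × 17.1 = 2.92 m/s^2.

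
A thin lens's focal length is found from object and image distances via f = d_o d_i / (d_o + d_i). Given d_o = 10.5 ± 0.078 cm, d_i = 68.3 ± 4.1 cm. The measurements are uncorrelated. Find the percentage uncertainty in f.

1.03%

∂f/∂d_o = (d_i/(d_o+d_i))² = 0.751;  ∂f/∂d_i = (d_o/(d_o+d_i))² = 0.0178
δf = √((∂f/∂d_o · δd_o)² + (∂f/∂d_i · δd_i)²) = √(0.00343 + 0.00530) = 0.0935 cm
f = 9.10 cm, so δf/f = 0.0935/9.10 = 0.0103.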